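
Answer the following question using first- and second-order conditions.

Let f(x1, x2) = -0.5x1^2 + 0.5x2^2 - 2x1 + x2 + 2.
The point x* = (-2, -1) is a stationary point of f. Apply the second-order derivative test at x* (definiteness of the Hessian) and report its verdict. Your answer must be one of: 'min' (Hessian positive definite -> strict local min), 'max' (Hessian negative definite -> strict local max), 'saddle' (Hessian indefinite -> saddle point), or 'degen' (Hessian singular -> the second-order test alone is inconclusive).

Compute the Hessian H = grad^2 f:
  H = [[-1, 0], [0, 1]]
Verify stationarity: grad f(x*) = H x* + g = (0, 0).
Eigenvalues of H: -1, 1.
Eigenvalues have mixed signs, so H is indefinite -> x* is a saddle point.

saddle


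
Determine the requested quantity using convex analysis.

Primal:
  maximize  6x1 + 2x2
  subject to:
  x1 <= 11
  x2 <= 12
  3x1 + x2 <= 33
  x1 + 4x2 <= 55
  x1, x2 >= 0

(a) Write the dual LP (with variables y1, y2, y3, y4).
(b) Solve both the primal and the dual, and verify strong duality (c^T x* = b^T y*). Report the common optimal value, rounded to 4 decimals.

The standard primal-dual pair for 'max c^T x s.t. A x <= b, x >= 0' is:
  Dual:  min b^T y  s.t.  A^T y >= c,  y >= 0.

So the dual LP is:
  minimize  11y1 + 12y2 + 33y3 + 55y4
  subject to:
    y1 + 3y3 + y4 >= 6
    y2 + y3 + 4y4 >= 2
    y1, y2, y3, y4 >= 0

Solving the primal: x* = (7, 12).
  primal value c^T x* = 66.
Solving the dual: y* = (0, 0, 2, 0).
  dual value b^T y* = 66.
Strong duality: c^T x* = b^T y*. Confirmed.

66


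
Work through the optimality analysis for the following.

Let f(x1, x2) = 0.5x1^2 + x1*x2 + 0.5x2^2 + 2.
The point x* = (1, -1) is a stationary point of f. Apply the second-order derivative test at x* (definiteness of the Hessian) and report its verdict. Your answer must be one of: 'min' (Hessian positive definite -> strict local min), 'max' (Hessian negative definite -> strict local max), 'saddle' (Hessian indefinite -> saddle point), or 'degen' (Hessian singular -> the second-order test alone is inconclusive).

Compute the Hessian H = grad^2 f:
  H = [[1, 1], [1, 1]]
Verify stationarity: grad f(x*) = H x* + g = (0, 0).
Eigenvalues of H: 0, 2.
H has a zero eigenvalue (singular; positive semidefinite but not definite), so H is neither positive definite, negative definite, nor indefinite. The second-order test alone is inconclusive -> degen.
(Indeed, f is constant along the null direction of H through x*, so x* is not a strict local extremum.)

degen


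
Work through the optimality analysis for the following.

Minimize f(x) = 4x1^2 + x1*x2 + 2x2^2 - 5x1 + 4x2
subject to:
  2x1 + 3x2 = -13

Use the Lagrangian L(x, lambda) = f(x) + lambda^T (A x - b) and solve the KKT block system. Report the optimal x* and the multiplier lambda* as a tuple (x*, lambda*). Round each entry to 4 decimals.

Form the Lagrangian:
  L(x, lambda) = (1/2) x^T Q x + c^T x + lambda^T (A x - b)
Stationarity (grad_x L = 0): Q x + c + A^T lambda = 0.
Primal feasibility: A x = b.

This gives the KKT block system:
  [ Q   A^T ] [ x     ]   [-c ]
  [ A    0  ] [ lambda ] = [ b ]

Solving the linear system:
  x*      = (0.0526, -4.3684)
  lambda* = (4.4737)
  f(x*)   = 20.2105

x* = (0.0526, -4.3684), lambda* = (4.4737)


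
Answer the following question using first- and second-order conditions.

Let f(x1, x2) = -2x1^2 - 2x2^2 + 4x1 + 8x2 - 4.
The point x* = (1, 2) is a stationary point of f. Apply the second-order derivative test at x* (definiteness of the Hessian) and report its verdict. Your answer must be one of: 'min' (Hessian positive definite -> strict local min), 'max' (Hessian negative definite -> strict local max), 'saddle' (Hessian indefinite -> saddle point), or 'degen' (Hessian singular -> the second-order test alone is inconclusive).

Compute the Hessian H = grad^2 f:
  H = [[-4, 0], [0, -4]]
Verify stationarity: grad f(x*) = H x* + g = (0, 0).
Eigenvalues of H: -4, -4.
Both eigenvalues < 0, so H is negative definite -> x* is a strict local max.

max


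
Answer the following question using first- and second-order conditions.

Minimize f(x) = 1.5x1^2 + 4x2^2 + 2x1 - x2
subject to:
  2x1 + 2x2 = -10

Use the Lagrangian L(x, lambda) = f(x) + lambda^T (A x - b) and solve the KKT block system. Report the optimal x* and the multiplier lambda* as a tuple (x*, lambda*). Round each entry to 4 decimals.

Form the Lagrangian:
  L(x, lambda) = (1/2) x^T Q x + c^T x + lambda^T (A x - b)
Stationarity (grad_x L = 0): Q x + c + A^T lambda = 0.
Primal feasibility: A x = b.

This gives the KKT block system:
  [ Q   A^T ] [ x     ]   [-c ]
  [ A    0  ] [ lambda ] = [ b ]

Solving the linear system:
  x*      = (-3.9091, -1.0909)
  lambda* = (4.8636)
  f(x*)   = 20.9545

x* = (-3.9091, -1.0909), lambda* = (4.8636)


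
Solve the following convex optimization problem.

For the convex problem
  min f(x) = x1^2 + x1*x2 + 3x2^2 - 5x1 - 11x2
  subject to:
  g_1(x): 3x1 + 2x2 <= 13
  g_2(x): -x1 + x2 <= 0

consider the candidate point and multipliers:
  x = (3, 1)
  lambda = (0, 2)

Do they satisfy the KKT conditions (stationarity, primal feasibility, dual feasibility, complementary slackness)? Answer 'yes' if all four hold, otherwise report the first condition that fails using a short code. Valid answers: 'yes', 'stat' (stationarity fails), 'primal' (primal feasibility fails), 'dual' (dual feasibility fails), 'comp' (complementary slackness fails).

Gradient of f: grad f(x) = Q x + c = (2, -2)
Constraint values g_i(x) = a_i^T x - b_i:
  g_1((3, 1)) = -2
  g_2((3, 1)) = -2
Stationarity residual: grad f(x) + sum_i lambda_i a_i = (0, 0)
  -> stationarity OK
Primal feasibility (all g_i <= 0): OK
Dual feasibility (all lambda_i >= 0): OK
Complementary slackness (lambda_i * g_i(x) = 0 for all i): FAILS

Verdict: the first failing condition is complementary_slackness -> comp.

comp


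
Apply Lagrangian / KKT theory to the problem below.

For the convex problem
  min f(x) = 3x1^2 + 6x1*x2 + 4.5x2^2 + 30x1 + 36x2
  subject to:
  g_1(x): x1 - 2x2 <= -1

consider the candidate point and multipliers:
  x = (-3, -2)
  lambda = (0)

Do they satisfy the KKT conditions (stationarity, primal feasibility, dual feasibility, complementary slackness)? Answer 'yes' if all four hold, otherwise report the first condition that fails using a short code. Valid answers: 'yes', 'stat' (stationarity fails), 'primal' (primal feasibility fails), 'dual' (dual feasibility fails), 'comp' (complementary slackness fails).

Gradient of f: grad f(x) = Q x + c = (0, 0)
Constraint values g_i(x) = a_i^T x - b_i:
  g_1((-3, -2)) = 2
Stationarity residual: grad f(x) + sum_i lambda_i a_i = (0, 0)
  -> stationarity OK
Primal feasibility (all g_i <= 0): FAILS
Dual feasibility (all lambda_i >= 0): OK
Complementary slackness (lambda_i * g_i(x) = 0 for all i): OK

Verdict: the first failing condition is primal_feasibility -> primal.

primal


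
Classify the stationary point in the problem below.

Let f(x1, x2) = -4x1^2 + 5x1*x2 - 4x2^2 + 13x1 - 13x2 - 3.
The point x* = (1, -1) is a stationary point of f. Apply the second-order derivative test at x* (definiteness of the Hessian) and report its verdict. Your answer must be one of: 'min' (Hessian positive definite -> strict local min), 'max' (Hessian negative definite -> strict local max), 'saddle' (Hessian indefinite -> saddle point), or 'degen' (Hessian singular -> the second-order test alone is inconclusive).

Compute the Hessian H = grad^2 f:
  H = [[-8, 5], [5, -8]]
Verify stationarity: grad f(x*) = H x* + g = (0, 0).
Eigenvalues of H: -13, -3.
Both eigenvalues < 0, so H is negative definite -> x* is a strict local max.

max


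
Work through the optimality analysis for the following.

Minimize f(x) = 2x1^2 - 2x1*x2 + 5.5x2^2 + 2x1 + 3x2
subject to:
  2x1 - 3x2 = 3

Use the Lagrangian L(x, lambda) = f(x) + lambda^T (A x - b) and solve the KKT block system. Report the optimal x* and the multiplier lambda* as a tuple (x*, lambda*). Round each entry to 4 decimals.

Form the Lagrangian:
  L(x, lambda) = (1/2) x^T Q x + c^T x + lambda^T (A x - b)
Stationarity (grad_x L = 0): Q x + c + A^T lambda = 0.
Primal feasibility: A x = b.

This gives the KKT block system:
  [ Q   A^T ] [ x     ]   [-c ]
  [ A    0  ] [ lambda ] = [ b ]

Solving the linear system:
  x*      = (0.2143, -0.8571)
  lambda* = (-2.2857)
  f(x*)   = 2.3571

x* = (0.2143, -0.8571), lambda* = (-2.2857)


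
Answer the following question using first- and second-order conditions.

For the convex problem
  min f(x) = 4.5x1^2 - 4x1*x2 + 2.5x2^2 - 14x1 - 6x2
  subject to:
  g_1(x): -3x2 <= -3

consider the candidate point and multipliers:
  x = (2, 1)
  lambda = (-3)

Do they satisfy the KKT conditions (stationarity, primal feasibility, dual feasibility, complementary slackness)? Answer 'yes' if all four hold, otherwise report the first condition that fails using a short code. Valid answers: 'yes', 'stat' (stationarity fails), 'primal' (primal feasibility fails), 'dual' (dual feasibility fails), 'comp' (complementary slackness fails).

Gradient of f: grad f(x) = Q x + c = (0, -9)
Constraint values g_i(x) = a_i^T x - b_i:
  g_1((2, 1)) = 0
Stationarity residual: grad f(x) + sum_i lambda_i a_i = (0, 0)
  -> stationarity OK
Primal feasibility (all g_i <= 0): OK
Dual feasibility (all lambda_i >= 0): FAILS
Complementary slackness (lambda_i * g_i(x) = 0 for all i): OK

Verdict: the first failing condition is dual_feasibility -> dual.

dual


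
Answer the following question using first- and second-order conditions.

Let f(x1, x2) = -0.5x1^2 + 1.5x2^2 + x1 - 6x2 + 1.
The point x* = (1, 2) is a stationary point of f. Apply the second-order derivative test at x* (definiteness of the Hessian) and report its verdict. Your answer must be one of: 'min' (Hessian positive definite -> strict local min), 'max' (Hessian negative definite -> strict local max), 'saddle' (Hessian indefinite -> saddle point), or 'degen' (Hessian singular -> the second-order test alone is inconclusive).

Compute the Hessian H = grad^2 f:
  H = [[-1, 0], [0, 3]]
Verify stationarity: grad f(x*) = H x* + g = (0, 0).
Eigenvalues of H: -1, 3.
Eigenvalues have mixed signs, so H is indefinite -> x* is a saddle point.

saddle


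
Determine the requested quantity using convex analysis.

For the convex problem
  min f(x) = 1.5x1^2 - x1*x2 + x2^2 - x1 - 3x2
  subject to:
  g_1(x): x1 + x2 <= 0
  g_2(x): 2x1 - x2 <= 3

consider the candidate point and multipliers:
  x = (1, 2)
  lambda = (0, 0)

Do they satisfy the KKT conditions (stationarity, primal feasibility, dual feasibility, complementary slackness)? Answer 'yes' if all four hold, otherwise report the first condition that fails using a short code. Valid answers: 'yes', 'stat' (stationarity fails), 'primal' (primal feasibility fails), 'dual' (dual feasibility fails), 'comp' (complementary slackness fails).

Gradient of f: grad f(x) = Q x + c = (0, 0)
Constraint values g_i(x) = a_i^T x - b_i:
  g_1((1, 2)) = 3
  g_2((1, 2)) = -3
Stationarity residual: grad f(x) + sum_i lambda_i a_i = (0, 0)
  -> stationarity OK
Primal feasibility (all g_i <= 0): FAILS
Dual feasibility (all lambda_i >= 0): OK
Complementary slackness (lambda_i * g_i(x) = 0 for all i): OK

Verdict: the first failing condition is primal_feasibility -> primal.

primal


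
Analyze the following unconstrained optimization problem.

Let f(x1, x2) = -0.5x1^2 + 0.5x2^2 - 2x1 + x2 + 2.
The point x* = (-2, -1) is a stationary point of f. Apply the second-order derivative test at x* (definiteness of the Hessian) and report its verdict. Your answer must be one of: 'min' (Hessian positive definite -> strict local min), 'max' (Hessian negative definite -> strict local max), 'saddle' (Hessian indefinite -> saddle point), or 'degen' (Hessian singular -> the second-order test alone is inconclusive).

Compute the Hessian H = grad^2 f:
  H = [[-1, 0], [0, 1]]
Verify stationarity: grad f(x*) = H x* + g = (0, 0).
Eigenvalues of H: -1, 1.
Eigenvalues have mixed signs, so H is indefinite -> x* is a saddle point.

saddle


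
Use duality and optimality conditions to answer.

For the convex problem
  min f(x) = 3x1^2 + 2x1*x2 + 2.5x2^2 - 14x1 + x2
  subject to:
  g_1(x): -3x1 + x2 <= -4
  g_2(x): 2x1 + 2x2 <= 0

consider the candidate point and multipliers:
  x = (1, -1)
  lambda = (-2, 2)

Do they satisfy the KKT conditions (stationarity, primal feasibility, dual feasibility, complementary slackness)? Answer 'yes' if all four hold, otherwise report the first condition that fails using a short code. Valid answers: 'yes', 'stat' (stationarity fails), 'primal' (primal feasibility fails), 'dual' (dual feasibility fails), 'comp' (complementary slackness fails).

Gradient of f: grad f(x) = Q x + c = (-10, -2)
Constraint values g_i(x) = a_i^T x - b_i:
  g_1((1, -1)) = 0
  g_2((1, -1)) = 0
Stationarity residual: grad f(x) + sum_i lambda_i a_i = (0, 0)
  -> stationarity OK
Primal feasibility (all g_i <= 0): OK
Dual feasibility (all lambda_i >= 0): FAILS
Complementary slackness (lambda_i * g_i(x) = 0 for all i): OK

Verdict: the first failing condition is dual_feasibility -> dual.

dual


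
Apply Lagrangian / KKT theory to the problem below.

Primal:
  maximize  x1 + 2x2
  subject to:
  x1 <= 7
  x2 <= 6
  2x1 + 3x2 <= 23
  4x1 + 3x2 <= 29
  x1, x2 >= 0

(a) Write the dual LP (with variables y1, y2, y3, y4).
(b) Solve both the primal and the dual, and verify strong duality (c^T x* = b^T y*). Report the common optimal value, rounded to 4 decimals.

The standard primal-dual pair for 'max c^T x s.t. A x <= b, x >= 0' is:
  Dual:  min b^T y  s.t.  A^T y >= c,  y >= 0.

So the dual LP is:
  minimize  7y1 + 6y2 + 23y3 + 29y4
  subject to:
    y1 + 2y3 + 4y4 >= 1
    y2 + 3y3 + 3y4 >= 2
    y1, y2, y3, y4 >= 0

Solving the primal: x* = (2.5, 6).
  primal value c^T x* = 14.5.
Solving the dual: y* = (0, 0.5, 0.5, 0).
  dual value b^T y* = 14.5.
Strong duality: c^T x* = b^T y*. Confirmed.

14.5


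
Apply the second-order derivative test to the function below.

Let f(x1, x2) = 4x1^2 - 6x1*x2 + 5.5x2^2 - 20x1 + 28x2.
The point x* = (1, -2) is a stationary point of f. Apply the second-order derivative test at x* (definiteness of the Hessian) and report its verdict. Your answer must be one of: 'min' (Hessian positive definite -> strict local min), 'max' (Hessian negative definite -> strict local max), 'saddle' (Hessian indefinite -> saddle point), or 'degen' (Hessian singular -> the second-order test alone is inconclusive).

Compute the Hessian H = grad^2 f:
  H = [[8, -6], [-6, 11]]
Verify stationarity: grad f(x*) = H x* + g = (0, 0).
Eigenvalues of H: 3.3153, 15.6847.
Both eigenvalues > 0, so H is positive definite -> x* is a strict local min.

min


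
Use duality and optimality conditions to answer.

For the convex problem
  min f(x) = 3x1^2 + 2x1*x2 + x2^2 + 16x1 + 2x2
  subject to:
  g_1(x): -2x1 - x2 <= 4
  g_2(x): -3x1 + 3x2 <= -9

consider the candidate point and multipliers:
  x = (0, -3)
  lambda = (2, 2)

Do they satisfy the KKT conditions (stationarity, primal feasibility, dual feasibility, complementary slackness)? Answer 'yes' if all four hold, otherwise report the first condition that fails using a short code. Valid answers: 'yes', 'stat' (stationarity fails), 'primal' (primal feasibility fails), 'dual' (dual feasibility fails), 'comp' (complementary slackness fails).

Gradient of f: grad f(x) = Q x + c = (10, -4)
Constraint values g_i(x) = a_i^T x - b_i:
  g_1((0, -3)) = -1
  g_2((0, -3)) = 0
Stationarity residual: grad f(x) + sum_i lambda_i a_i = (0, 0)
  -> stationarity OK
Primal feasibility (all g_i <= 0): OK
Dual feasibility (all lambda_i >= 0): OK
Complementary slackness (lambda_i * g_i(x) = 0 for all i): FAILS

Verdict: the first failing condition is complementary_slackness -> comp.

comp


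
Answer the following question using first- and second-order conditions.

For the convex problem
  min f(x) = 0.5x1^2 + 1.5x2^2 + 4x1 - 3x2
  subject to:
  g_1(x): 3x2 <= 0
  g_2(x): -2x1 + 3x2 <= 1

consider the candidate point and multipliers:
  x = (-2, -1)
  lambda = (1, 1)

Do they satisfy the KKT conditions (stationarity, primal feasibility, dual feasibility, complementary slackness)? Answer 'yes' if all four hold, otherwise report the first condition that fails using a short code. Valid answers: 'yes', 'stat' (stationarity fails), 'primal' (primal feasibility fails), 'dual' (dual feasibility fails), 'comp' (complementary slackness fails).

Gradient of f: grad f(x) = Q x + c = (2, -6)
Constraint values g_i(x) = a_i^T x - b_i:
  g_1((-2, -1)) = -3
  g_2((-2, -1)) = 0
Stationarity residual: grad f(x) + sum_i lambda_i a_i = (0, 0)
  -> stationarity OK
Primal feasibility (all g_i <= 0): OK
Dual feasibility (all lambda_i >= 0): OK
Complementary slackness (lambda_i * g_i(x) = 0 for all i): FAILS

Verdict: the first failing condition is complementary_slackness -> comp.

comp


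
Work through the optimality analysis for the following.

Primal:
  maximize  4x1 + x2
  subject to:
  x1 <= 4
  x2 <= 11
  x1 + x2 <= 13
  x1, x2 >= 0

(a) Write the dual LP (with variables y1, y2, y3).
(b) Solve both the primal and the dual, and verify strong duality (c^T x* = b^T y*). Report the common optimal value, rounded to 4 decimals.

The standard primal-dual pair for 'max c^T x s.t. A x <= b, x >= 0' is:
  Dual:  min b^T y  s.t.  A^T y >= c,  y >= 0.

So the dual LP is:
  minimize  4y1 + 11y2 + 13y3
  subject to:
    y1 + y3 >= 4
    y2 + y3 >= 1
    y1, y2, y3 >= 0

Solving the primal: x* = (4, 9).
  primal value c^T x* = 25.
Solving the dual: y* = (3, 0, 1).
  dual value b^T y* = 25.
Strong duality: c^T x* = b^T y*. Confirmed.

25


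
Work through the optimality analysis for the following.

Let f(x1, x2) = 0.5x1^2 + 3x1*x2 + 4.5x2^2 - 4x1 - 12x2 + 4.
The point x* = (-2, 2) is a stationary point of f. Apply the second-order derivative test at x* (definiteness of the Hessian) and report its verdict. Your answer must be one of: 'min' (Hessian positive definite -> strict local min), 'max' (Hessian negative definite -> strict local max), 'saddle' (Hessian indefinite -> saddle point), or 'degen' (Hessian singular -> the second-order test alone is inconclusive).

Compute the Hessian H = grad^2 f:
  H = [[1, 3], [3, 9]]
Verify stationarity: grad f(x*) = H x* + g = (0, 0).
Eigenvalues of H: 0, 10.
H has a zero eigenvalue (singular; positive semidefinite but not definite), so H is neither positive definite, negative definite, nor indefinite. The second-order test alone is inconclusive -> degen.
(Indeed, f is constant along the null direction of H through x*, so x* is not a strict local extremum.)

degen


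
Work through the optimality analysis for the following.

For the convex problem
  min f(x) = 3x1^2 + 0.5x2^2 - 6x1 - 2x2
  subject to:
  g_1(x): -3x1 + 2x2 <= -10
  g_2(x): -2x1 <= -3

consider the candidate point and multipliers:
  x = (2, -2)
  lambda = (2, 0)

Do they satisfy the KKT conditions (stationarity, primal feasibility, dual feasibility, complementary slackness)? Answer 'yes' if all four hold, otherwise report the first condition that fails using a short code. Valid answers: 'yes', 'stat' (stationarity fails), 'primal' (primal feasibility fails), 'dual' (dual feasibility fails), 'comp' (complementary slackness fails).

Gradient of f: grad f(x) = Q x + c = (6, -4)
Constraint values g_i(x) = a_i^T x - b_i:
  g_1((2, -2)) = 0
  g_2((2, -2)) = -1
Stationarity residual: grad f(x) + sum_i lambda_i a_i = (0, 0)
  -> stationarity OK
Primal feasibility (all g_i <= 0): OK
Dual feasibility (all lambda_i >= 0): OK
Complementary slackness (lambda_i * g_i(x) = 0 for all i): OK

Verdict: yes, KKT holds.

yes


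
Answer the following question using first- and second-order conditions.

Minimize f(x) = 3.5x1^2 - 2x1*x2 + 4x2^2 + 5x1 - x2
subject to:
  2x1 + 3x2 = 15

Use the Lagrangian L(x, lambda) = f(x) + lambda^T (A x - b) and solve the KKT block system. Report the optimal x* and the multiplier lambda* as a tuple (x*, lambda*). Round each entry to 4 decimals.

Form the Lagrangian:
  L(x, lambda) = (1/2) x^T Q x + c^T x + lambda^T (A x - b)
Stationarity (grad_x L = 0): Q x + c + A^T lambda = 0.
Primal feasibility: A x = b.

This gives the KKT block system:
  [ Q   A^T ] [ x     ]   [-c ]
  [ A    0  ] [ lambda ] = [ b ]

Solving the linear system:
  x*      = (2.3445, 3.437)
  lambda* = (-7.2689)
  f(x*)   = 58.6597

x* = (2.3445, 3.437), lambda* = (-7.2689)


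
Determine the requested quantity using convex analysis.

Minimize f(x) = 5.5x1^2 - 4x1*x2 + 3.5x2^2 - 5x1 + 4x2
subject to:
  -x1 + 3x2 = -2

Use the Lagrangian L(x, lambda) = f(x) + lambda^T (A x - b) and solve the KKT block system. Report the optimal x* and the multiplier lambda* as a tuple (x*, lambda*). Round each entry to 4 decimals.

Form the Lagrangian:
  L(x, lambda) = (1/2) x^T Q x + c^T x + lambda^T (A x - b)
Stationarity (grad_x L = 0): Q x + c + A^T lambda = 0.
Primal feasibility: A x = b.

This gives the KKT block system:
  [ Q   A^T ] [ x     ]   [-c ]
  [ A    0  ] [ lambda ] = [ b ]

Solving the linear system:
  x*      = (0.2805, -0.5732)
  lambda* = (0.378)
  f(x*)   = -1.4695

x* = (0.2805, -0.5732), lambda* = (0.378)


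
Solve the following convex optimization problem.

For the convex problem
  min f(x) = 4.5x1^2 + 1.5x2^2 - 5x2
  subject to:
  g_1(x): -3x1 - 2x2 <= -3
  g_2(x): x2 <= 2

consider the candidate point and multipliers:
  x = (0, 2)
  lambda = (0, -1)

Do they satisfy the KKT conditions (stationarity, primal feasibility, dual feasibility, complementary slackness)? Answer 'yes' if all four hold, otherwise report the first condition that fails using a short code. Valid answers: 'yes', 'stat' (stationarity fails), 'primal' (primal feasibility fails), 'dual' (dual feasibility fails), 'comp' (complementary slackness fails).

Gradient of f: grad f(x) = Q x + c = (0, 1)
Constraint values g_i(x) = a_i^T x - b_i:
  g_1((0, 2)) = -1
  g_2((0, 2)) = 0
Stationarity residual: grad f(x) + sum_i lambda_i a_i = (0, 0)
  -> stationarity OK
Primal feasibility (all g_i <= 0): OK
Dual feasibility (all lambda_i >= 0): FAILS
Complementary slackness (lambda_i * g_i(x) = 0 for all i): OK

Verdict: the first failing condition is dual_feasibility -> dual.

dual


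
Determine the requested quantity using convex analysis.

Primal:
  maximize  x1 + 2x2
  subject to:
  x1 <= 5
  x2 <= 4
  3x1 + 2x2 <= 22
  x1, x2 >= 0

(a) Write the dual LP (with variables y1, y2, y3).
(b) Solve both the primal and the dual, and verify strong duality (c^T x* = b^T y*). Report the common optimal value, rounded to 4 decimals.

The standard primal-dual pair for 'max c^T x s.t. A x <= b, x >= 0' is:
  Dual:  min b^T y  s.t.  A^T y >= c,  y >= 0.

So the dual LP is:
  minimize  5y1 + 4y2 + 22y3
  subject to:
    y1 + 3y3 >= 1
    y2 + 2y3 >= 2
    y1, y2, y3 >= 0

Solving the primal: x* = (4.6667, 4).
  primal value c^T x* = 12.6667.
Solving the dual: y* = (0, 1.3333, 0.3333).
  dual value b^T y* = 12.6667.
Strong duality: c^T x* = b^T y*. Confirmed.

12.6667


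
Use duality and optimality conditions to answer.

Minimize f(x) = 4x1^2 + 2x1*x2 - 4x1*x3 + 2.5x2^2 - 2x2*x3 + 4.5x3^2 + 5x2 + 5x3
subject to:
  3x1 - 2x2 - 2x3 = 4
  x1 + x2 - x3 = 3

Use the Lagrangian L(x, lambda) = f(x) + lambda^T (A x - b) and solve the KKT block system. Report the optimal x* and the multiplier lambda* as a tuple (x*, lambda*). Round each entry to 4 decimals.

Form the Lagrangian:
  L(x, lambda) = (1/2) x^T Q x + c^T x + lambda^T (A x - b)
Stationarity (grad_x L = 0): Q x + c + A^T lambda = 0.
Primal feasibility: A x = b.

This gives the KKT block system:
  [ Q   A^T ] [ x     ]   [-c ]
  [ A    0  ] [ lambda ] = [ b ]

Solving the linear system:
  x*      = (0.7423, 0.6856, -1.5722)
  lambda* = (-0.1082, -13.2732)
  f(x*)   = 17.9098

x* = (0.7423, 0.6856, -1.5722), lambda* = (-0.1082, -13.2732)


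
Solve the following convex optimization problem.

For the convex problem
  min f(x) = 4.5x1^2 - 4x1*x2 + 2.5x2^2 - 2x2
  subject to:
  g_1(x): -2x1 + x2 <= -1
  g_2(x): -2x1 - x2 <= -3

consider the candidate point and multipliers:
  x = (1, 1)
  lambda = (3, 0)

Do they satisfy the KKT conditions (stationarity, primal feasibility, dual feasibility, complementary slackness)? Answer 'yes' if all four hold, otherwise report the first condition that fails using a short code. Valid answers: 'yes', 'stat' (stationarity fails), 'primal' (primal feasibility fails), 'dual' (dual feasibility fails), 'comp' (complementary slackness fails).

Gradient of f: grad f(x) = Q x + c = (5, -1)
Constraint values g_i(x) = a_i^T x - b_i:
  g_1((1, 1)) = 0
  g_2((1, 1)) = 0
Stationarity residual: grad f(x) + sum_i lambda_i a_i = (-1, 2)
  -> stationarity FAILS
Primal feasibility (all g_i <= 0): OK
Dual feasibility (all lambda_i >= 0): OK
Complementary slackness (lambda_i * g_i(x) = 0 for all i): OK

Verdict: the first failing condition is stationarity -> stat.

stat


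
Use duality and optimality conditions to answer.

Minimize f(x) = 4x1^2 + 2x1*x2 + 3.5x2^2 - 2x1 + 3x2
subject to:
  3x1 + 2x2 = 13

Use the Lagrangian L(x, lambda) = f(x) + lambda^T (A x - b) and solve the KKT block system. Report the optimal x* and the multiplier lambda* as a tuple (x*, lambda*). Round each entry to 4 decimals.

Form the Lagrangian:
  L(x, lambda) = (1/2) x^T Q x + c^T x + lambda^T (A x - b)
Stationarity (grad_x L = 0): Q x + c + A^T lambda = 0.
Primal feasibility: A x = b.

This gives the KKT block system:
  [ Q   A^T ] [ x     ]   [-c ]
  [ A    0  ] [ lambda ] = [ b ]

Solving the linear system:
  x*      = (3.4789, 1.2817)
  lambda* = (-9.4648)
  f(x*)   = 59.9648

x* = (3.4789, 1.2817), lambda* = (-9.4648)


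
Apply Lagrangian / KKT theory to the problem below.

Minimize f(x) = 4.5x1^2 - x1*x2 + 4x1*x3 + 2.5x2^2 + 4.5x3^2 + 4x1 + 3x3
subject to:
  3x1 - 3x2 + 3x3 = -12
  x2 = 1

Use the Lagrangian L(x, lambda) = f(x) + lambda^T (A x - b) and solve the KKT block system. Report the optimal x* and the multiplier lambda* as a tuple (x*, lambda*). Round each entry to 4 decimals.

Form the Lagrangian:
  L(x, lambda) = (1/2) x^T Q x + c^T x + lambda^T (A x - b)
Stationarity (grad_x L = 0): Q x + c + A^T lambda = 0.
Primal feasibility: A x = b.

This gives the KKT block system:
  [ Q   A^T ] [ x     ]   [-c ]
  [ A    0  ] [ lambda ] = [ b ]

Solving the linear system:
  x*      = (-1.5, 1, -1.5)
  lambda* = (5.5, 10)
  f(x*)   = 22.75

x* = (-1.5, 1, -1.5), lambda* = (5.5, 10)


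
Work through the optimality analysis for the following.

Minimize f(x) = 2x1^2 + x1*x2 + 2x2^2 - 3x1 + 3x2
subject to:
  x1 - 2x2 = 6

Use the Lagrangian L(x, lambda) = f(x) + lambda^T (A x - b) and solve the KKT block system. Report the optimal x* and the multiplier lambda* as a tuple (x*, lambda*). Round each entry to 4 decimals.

Form the Lagrangian:
  L(x, lambda) = (1/2) x^T Q x + c^T x + lambda^T (A x - b)
Stationarity (grad_x L = 0): Q x + c + A^T lambda = 0.
Primal feasibility: A x = b.

This gives the KKT block system:
  [ Q   A^T ] [ x     ]   [-c ]
  [ A    0  ] [ lambda ] = [ b ]

Solving the linear system:
  x*      = (1.75, -2.125)
  lambda* = (-1.875)
  f(x*)   = -0.1875

x* = (1.75, -2.125), lambda* = (-1.875)


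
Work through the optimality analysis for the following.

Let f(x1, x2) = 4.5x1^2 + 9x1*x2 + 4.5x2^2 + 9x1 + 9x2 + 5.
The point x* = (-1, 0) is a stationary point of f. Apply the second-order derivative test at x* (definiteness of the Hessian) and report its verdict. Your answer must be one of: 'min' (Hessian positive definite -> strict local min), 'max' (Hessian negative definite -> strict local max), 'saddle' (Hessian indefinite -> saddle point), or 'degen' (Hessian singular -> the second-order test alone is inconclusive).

Compute the Hessian H = grad^2 f:
  H = [[9, 9], [9, 9]]
Verify stationarity: grad f(x*) = H x* + g = (0, 0).
Eigenvalues of H: 0, 18.
H has a zero eigenvalue (singular; positive semidefinite but not definite), so H is neither positive definite, negative definite, nor indefinite. The second-order test alone is inconclusive -> degen.
(Indeed, f is constant along the null direction of H through x*, so x* is not a strict local extremum.)

degen


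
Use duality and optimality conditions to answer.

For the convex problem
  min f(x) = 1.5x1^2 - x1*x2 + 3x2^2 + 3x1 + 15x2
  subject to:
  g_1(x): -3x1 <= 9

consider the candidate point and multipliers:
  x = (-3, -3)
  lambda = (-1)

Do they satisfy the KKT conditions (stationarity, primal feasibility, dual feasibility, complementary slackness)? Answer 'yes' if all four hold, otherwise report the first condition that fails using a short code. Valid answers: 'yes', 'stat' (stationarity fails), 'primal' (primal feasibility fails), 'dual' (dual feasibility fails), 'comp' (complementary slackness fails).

Gradient of f: grad f(x) = Q x + c = (-3, 0)
Constraint values g_i(x) = a_i^T x - b_i:
  g_1((-3, -3)) = 0
Stationarity residual: grad f(x) + sum_i lambda_i a_i = (0, 0)
  -> stationarity OK
Primal feasibility (all g_i <= 0): OK
Dual feasibility (all lambda_i >= 0): FAILS
Complementary slackness (lambda_i * g_i(x) = 0 for all i): OK

Verdict: the first failing condition is dual_feasibility -> dual.

dual


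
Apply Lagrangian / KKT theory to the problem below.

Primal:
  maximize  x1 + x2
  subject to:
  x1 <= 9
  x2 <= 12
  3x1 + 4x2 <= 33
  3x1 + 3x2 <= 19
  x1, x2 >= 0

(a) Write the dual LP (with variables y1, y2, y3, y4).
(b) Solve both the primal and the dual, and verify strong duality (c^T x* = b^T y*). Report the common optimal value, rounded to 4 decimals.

The standard primal-dual pair for 'max c^T x s.t. A x <= b, x >= 0' is:
  Dual:  min b^T y  s.t.  A^T y >= c,  y >= 0.

So the dual LP is:
  minimize  9y1 + 12y2 + 33y3 + 19y4
  subject to:
    y1 + 3y3 + 3y4 >= 1
    y2 + 4y3 + 3y4 >= 1
    y1, y2, y3, y4 >= 0

Solving the primal: x* = (6.3333, 0).
  primal value c^T x* = 6.3333.
Solving the dual: y* = (0, 0, 0, 0.3333).
  dual value b^T y* = 6.3333.
Strong duality: c^T x* = b^T y*. Confirmed.

6.3333


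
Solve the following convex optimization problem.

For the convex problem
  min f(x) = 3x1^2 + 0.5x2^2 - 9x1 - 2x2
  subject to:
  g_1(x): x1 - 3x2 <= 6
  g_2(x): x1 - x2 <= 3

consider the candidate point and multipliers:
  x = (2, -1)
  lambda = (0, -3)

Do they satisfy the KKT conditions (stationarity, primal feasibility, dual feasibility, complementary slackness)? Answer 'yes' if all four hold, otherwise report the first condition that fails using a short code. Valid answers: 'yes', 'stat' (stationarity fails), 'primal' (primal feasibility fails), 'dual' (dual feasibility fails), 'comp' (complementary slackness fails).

Gradient of f: grad f(x) = Q x + c = (3, -3)
Constraint values g_i(x) = a_i^T x - b_i:
  g_1((2, -1)) = -1
  g_2((2, -1)) = 0
Stationarity residual: grad f(x) + sum_i lambda_i a_i = (0, 0)
  -> stationarity OK
Primal feasibility (all g_i <= 0): OK
Dual feasibility (all lambda_i >= 0): FAILS
Complementary slackness (lambda_i * g_i(x) = 0 for all i): OK

Verdict: the first failing condition is dual_feasibility -> dual.

dual


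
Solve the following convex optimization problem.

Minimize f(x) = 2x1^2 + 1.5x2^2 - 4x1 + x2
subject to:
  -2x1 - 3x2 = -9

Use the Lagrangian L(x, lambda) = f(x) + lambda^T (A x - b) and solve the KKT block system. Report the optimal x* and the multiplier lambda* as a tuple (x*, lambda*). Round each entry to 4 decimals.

Form the Lagrangian:
  L(x, lambda) = (1/2) x^T Q x + c^T x + lambda^T (A x - b)
Stationarity (grad_x L = 0): Q x + c + A^T lambda = 0.
Primal feasibility: A x = b.

This gives the KKT block system:
  [ Q   A^T ] [ x     ]   [-c ]
  [ A    0  ] [ lambda ] = [ b ]

Solving the linear system:
  x*      = (2, 1.6667)
  lambda* = (2)
  f(x*)   = 5.8333

x* = (2, 1.6667), lambda* = (2)


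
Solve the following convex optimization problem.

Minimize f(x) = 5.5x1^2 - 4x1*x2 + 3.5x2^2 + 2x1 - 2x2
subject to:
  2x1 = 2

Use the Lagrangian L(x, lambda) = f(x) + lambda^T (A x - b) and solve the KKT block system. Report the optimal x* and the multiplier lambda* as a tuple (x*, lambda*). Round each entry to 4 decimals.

Form the Lagrangian:
  L(x, lambda) = (1/2) x^T Q x + c^T x + lambda^T (A x - b)
Stationarity (grad_x L = 0): Q x + c + A^T lambda = 0.
Primal feasibility: A x = b.

This gives the KKT block system:
  [ Q   A^T ] [ x     ]   [-c ]
  [ A    0  ] [ lambda ] = [ b ]

Solving the linear system:
  x*      = (1, 0.8571)
  lambda* = (-4.7857)
  f(x*)   = 4.9286

x* = (1, 0.8571), lambda* = (-4.7857)


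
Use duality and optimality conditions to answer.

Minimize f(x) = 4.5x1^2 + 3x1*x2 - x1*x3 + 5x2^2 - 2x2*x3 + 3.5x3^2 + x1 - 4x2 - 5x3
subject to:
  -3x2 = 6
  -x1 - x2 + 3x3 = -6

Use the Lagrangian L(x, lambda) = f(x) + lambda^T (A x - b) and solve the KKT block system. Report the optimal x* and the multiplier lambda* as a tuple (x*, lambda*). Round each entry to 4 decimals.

Form the Lagrangian:
  L(x, lambda) = (1/2) x^T Q x + c^T x + lambda^T (A x - b)
Stationarity (grad_x L = 0): Q x + c + A^T lambda = 0.
Primal feasibility: A x = b.

This gives the KKT block system:
  [ Q   A^T ] [ x     ]   [-c ]
  [ A    0  ] [ lambda ] = [ b ]

Solving the linear system:
  x*      = (0.9756, -2, -2.3415)
  lambda* = (-7.5041, 6.122)
  f(x*)   = 51.2195

x* = (0.9756, -2, -2.3415), lambda* = (-7.5041, 6.122)


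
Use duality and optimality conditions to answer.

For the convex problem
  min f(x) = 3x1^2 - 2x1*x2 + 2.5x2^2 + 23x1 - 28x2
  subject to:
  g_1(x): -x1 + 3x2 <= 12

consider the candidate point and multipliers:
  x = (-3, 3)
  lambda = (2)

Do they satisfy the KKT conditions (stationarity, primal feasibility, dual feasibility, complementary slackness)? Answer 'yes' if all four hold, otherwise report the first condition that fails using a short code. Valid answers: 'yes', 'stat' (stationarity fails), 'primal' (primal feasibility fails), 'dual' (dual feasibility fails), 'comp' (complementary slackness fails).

Gradient of f: grad f(x) = Q x + c = (-1, -7)
Constraint values g_i(x) = a_i^T x - b_i:
  g_1((-3, 3)) = 0
Stationarity residual: grad f(x) + sum_i lambda_i a_i = (-3, -1)
  -> stationarity FAILS
Primal feasibility (all g_i <= 0): OK
Dual feasibility (all lambda_i >= 0): OK
Complementary slackness (lambda_i * g_i(x) = 0 for all i): OK

Verdict: the first failing condition is stationarity -> stat.

stat


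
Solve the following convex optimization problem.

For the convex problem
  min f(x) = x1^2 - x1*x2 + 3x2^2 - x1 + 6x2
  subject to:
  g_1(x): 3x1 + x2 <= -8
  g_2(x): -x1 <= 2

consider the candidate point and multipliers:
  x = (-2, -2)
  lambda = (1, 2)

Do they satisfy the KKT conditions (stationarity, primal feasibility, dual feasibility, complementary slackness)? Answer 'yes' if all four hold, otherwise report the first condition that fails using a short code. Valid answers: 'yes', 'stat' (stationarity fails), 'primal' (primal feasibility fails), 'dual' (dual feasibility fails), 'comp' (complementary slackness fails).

Gradient of f: grad f(x) = Q x + c = (-3, -4)
Constraint values g_i(x) = a_i^T x - b_i:
  g_1((-2, -2)) = 0
  g_2((-2, -2)) = 0
Stationarity residual: grad f(x) + sum_i lambda_i a_i = (-2, -3)
  -> stationarity FAILS
Primal feasibility (all g_i <= 0): OK
Dual feasibility (all lambda_i >= 0): OK
Complementary slackness (lambda_i * g_i(x) = 0 for all i): OK

Verdict: the first failing condition is stationarity -> stat.

stat


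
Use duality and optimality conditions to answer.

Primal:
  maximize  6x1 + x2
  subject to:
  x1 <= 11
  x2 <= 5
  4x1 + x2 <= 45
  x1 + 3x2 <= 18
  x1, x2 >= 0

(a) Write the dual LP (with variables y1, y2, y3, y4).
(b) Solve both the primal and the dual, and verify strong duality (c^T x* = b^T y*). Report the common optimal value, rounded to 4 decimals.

The standard primal-dual pair for 'max c^T x s.t. A x <= b, x >= 0' is:
  Dual:  min b^T y  s.t.  A^T y >= c,  y >= 0.

So the dual LP is:
  minimize  11y1 + 5y2 + 45y3 + 18y4
  subject to:
    y1 + 4y3 + y4 >= 6
    y2 + y3 + 3y4 >= 1
    y1, y2, y3, y4 >= 0

Solving the primal: x* = (11, 1).
  primal value c^T x* = 67.
Solving the dual: y* = (2, 0, 1, 0).
  dual value b^T y* = 67.
Strong duality: c^T x* = b^T y*. Confirmed.

67


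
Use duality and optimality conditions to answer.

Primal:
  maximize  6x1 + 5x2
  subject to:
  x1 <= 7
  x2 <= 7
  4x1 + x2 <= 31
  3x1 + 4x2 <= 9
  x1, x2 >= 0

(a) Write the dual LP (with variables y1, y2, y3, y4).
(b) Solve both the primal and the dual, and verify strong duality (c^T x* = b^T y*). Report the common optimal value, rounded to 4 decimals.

The standard primal-dual pair for 'max c^T x s.t. A x <= b, x >= 0' is:
  Dual:  min b^T y  s.t.  A^T y >= c,  y >= 0.

So the dual LP is:
  minimize  7y1 + 7y2 + 31y3 + 9y4
  subject to:
    y1 + 4y3 + 3y4 >= 6
    y2 + y3 + 4y4 >= 5
    y1, y2, y3, y4 >= 0

Solving the primal: x* = (3, 0).
  primal value c^T x* = 18.
Solving the dual: y* = (0, 0, 0, 2).
  dual value b^T y* = 18.
Strong duality: c^T x* = b^T y*. Confirmed.

18


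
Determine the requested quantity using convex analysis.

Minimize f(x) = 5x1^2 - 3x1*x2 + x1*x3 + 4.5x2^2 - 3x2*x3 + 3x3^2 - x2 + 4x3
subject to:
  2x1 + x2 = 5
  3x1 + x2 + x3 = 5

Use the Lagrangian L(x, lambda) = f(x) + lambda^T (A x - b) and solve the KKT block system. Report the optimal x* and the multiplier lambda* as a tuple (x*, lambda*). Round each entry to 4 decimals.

Form the Lagrangian:
  L(x, lambda) = (1/2) x^T Q x + c^T x + lambda^T (A x - b)
Stationarity (grad_x L = 0): Q x + c + A^T lambda = 0.
Primal feasibility: A x = b.

This gives the KKT block system:
  [ Q   A^T ] [ x     ]   [-c ]
  [ A    0  ] [ lambda ] = [ b ]

Solving the linear system:
  x*      = (1.84, 1.32, -1.84)
  lambda* = (-20.04, 9.16)
  f(x*)   = 22.86

x* = (1.84, 1.32, -1.84), lambda* = (-20.04, 9.16)


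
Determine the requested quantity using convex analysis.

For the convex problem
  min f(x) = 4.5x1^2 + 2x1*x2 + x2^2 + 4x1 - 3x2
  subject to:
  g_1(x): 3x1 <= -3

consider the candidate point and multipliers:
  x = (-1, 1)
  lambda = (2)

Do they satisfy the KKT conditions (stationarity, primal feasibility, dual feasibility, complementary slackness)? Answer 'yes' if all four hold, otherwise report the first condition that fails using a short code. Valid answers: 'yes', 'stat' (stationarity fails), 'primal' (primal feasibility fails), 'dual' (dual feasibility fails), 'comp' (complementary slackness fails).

Gradient of f: grad f(x) = Q x + c = (-3, -3)
Constraint values g_i(x) = a_i^T x - b_i:
  g_1((-1, 1)) = 0
Stationarity residual: grad f(x) + sum_i lambda_i a_i = (3, -3)
  -> stationarity FAILS
Primal feasibility (all g_i <= 0): OK
Dual feasibility (all lambda_i >= 0): OK
Complementary slackness (lambda_i * g_i(x) = 0 for all i): OK

Verdict: the first failing condition is stationarity -> stat.

stat


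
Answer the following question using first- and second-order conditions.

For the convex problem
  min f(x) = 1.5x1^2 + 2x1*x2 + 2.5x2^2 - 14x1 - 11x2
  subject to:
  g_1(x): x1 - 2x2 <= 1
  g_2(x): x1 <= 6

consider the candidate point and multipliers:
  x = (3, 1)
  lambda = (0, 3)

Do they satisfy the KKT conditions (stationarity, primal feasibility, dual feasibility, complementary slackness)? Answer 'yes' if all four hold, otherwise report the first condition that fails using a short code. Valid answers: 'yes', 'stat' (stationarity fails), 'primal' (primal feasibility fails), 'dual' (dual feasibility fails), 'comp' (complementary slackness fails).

Gradient of f: grad f(x) = Q x + c = (-3, 0)
Constraint values g_i(x) = a_i^T x - b_i:
  g_1((3, 1)) = 0
  g_2((3, 1)) = -3
Stationarity residual: grad f(x) + sum_i lambda_i a_i = (0, 0)
  -> stationarity OK
Primal feasibility (all g_i <= 0): OK
Dual feasibility (all lambda_i >= 0): OK
Complementary slackness (lambda_i * g_i(x) = 0 for all i): FAILS

Verdict: the first failing condition is complementary_slackness -> comp.

comp


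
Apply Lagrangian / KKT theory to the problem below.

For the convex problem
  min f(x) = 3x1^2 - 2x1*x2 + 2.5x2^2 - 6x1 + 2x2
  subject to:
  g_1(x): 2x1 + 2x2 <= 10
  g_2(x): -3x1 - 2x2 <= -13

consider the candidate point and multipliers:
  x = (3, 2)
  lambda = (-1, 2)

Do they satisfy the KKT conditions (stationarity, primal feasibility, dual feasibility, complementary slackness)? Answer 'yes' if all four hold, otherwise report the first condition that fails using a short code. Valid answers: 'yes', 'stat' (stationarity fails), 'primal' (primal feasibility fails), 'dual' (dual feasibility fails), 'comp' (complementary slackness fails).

Gradient of f: grad f(x) = Q x + c = (8, 6)
Constraint values g_i(x) = a_i^T x - b_i:
  g_1((3, 2)) = 0
  g_2((3, 2)) = 0
Stationarity residual: grad f(x) + sum_i lambda_i a_i = (0, 0)
  -> stationarity OK
Primal feasibility (all g_i <= 0): OK
Dual feasibility (all lambda_i >= 0): FAILS
Complementary slackness (lambda_i * g_i(x) = 0 for all i): OK

Verdict: the first failing condition is dual_feasibility -> dual.

dual
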